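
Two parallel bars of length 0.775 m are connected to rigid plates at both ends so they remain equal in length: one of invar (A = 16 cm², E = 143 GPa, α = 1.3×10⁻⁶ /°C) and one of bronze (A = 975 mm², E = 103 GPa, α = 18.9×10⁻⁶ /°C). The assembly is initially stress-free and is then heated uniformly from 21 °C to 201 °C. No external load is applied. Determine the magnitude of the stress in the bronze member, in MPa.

σ ≈ 227 MPa (compressive)

Equilibrium of a rigid end plate with no external load gives equal and opposite internal forces ±P in the two members. Since α_{bronze} > α_{invar}, heating drives the bronze into compression and the invar into tension.
Equating the net (thermal + elastic) strains gives |α₁ − α₂|·ΔT = P·[1/(A₁E₁) + 1/(A₂E₂)].
|α₁ − α₂|·ΔT = 17.6×10⁻⁶ × 180 = 0.003168.
1/(A₁E₁) + 1/(A₂E₂) = 1/(1600×143×10³) + 1/(975×103×10³) = 1.433×10⁻⁸ N⁻¹.
So P = 0.003168 / 1.433×10⁻⁸ = 221.1 kN.
σ_{bronze} = P/A₂ = 221100/975 = 226.8 MPa, compressive.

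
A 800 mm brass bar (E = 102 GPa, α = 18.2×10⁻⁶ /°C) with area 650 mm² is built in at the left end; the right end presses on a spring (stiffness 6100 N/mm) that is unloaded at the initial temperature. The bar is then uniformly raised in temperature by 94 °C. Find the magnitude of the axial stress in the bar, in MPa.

Free thermal expansion: δ_free = αΔT L = 18.2×10⁻⁶ × 94 × 800 = 1.369 mm.
With a force P in the spring, the elastic change of the bar is PL/(AE) and that of the spring is P/k; compatibility requires their sum to equal δ_free.
P [ L/(AE) + 1/k ] = δ_free → P [ 800/(650×102×10³) + 1/(6100) ] = 1.369.
P = 1.369 / 0.000176 = 7776 N.
σ = P/A = 7776/650 = 11.96 MPa.

σ ≈ 12 MPa (compressive)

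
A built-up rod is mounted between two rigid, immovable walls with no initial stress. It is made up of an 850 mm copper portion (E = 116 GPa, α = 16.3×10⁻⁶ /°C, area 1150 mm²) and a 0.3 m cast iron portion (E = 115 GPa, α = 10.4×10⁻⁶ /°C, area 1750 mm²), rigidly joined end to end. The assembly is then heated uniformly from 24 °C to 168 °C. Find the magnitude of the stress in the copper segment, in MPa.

Free thermal expansion of the whole bar: Σ αᵢΔT Lᵢ = 16.3×10⁻⁶×144×850 + 10.4×10⁻⁶×144×300 = 2.444 mm.
The walls prevent any net length change, so an axial force P (same in every segment) develops. Compatibility: P · Σ Lᵢ/(AᵢEᵢ) = δ_free.
The series flexibility is Σ Lᵢ/(AᵢEᵢ) = 850/(1150×116×10³) + 300/(1750×115×10³) = 7.862×10⁻⁶ mm/N.
Hence P = δ_free / Σ(L/AE) = 2.444/7.862×10⁻⁶ = 310.9 kN (compressive).
σ_{copper} = P / A = 310900 / 1150 = 270.3 MPa.

σ ≈ 270 MPa (compressive)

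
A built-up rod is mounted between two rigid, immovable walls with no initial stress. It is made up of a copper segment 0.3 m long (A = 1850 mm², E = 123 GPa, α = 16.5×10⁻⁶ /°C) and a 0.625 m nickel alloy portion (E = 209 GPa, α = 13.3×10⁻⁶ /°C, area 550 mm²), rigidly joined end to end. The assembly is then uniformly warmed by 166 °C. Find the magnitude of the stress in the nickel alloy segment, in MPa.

Free thermal expansion of the whole bar: Σ αᵢΔT Lᵢ = 16.5×10⁻⁶×166×300 + 13.3×10⁻⁶×166×625 = 2.202 mm.
Since the ends are fixed, an axial force P builds up, equal in every segment, with P · Σ Lᵢ/(AᵢEᵢ) = δ_free.
The series flexibility is Σ Lᵢ/(AᵢEᵢ) = 300/(1850×123×10³) + 625/(550×209×10³) = 6.756×10⁻⁶ mm/N.
Hence P = δ_free / Σ(L/AE) = 2.202/6.756×10⁻⁶ = 325.9 kN (compressive).
σ_{nickel alloy} = P / A = 325900 / 550 = 592.5 MPa.

σ ≈ 593 MPa (compressive)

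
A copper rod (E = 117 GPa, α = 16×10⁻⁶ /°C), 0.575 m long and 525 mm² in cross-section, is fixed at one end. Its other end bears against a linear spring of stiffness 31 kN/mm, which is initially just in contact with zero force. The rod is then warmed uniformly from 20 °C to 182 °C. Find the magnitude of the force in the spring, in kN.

P ≈ 35.8 kN

The unrestrained thermal change is αΔT L = 16×10⁻⁶ × 162 × 575 = 1.49 mm.
Let P be the compressive force at the spring. The rod shortens elastically by PL/(AE) and the spring compresses by P/k; together these equal δ_free.
So P = δ_free / [L/(AE) + 1/k] = 1.49 / [ 575/(525×117×10³) + 1/(31×10³) ].
P = 1.49 / 4.162×10⁻⁵ = 35810 N.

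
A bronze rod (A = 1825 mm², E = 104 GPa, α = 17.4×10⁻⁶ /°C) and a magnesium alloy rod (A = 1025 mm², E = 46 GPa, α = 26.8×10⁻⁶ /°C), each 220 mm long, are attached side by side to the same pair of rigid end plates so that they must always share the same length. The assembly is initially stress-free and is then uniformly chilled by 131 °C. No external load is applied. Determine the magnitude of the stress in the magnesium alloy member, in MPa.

σ ≈ 45.4 MPa (tensile)

Equilibrium of a rigid end plate with no external load gives equal and opposite internal forces ±P in the two members. Since α_{magnesium alloy} > α_{bronze}, cooling drives the magnesium alloy into tension and the bronze into compression.
Setting the final lengths equal and cancelling L: (α₁ − α₂)ΔT = P/(A₁E₁) + P/(A₂E₂).
|α₁ − α₂|·ΔT = 9.4×10⁻⁶ × 131 = 0.001231.
1/(A₁E₁) + 1/(A₂E₂) = 1/(1825×104×10³) + 1/(1025×46×10³) = 2.648×10⁻⁸ N⁻¹.
P = 0.001231 / 2.648×10⁻⁸ = 46510 N = 46.51 kN.
σ_{magnesium alloy} = P/A₂ = 46510/1025 = 45.37 MPa, tensile.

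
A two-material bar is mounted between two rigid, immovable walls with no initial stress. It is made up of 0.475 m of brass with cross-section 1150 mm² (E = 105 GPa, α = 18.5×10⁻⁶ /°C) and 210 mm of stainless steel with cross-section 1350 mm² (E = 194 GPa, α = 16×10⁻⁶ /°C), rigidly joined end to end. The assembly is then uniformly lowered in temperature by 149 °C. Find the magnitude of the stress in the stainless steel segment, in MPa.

σ ≈ 283 MPa (tensile)

If the supports were absent, the total length change would be Σ αᵢΔT Lᵢ = 18.5×10⁻⁶×149×475 + 16×10⁻⁶×149×210 = 1.81 mm.
Since the ends are fixed, an axial force P builds up, equal in every segment, with P · Σ Lᵢ/(AᵢEᵢ) = δ_free.
The series flexibility is Σ Lᵢ/(AᵢEᵢ) = 475/(1150×105×10³) + 210/(1350×194×10³) = 4.736×10⁻⁶ mm/N.
P = 1.81 / 4.736×10⁻⁶ = 382200 N = 382.2 kN, tensile.
σ_{stainless steel} = P / A = 382200 / 1350 = 283.1 MPa.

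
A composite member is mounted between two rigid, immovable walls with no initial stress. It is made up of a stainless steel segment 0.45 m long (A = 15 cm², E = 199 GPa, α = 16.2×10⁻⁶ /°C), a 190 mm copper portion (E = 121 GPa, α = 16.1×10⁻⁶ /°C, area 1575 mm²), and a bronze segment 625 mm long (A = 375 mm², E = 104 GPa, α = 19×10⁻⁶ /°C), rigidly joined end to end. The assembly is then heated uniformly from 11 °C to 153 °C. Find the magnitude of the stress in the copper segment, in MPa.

If the supports were absent, the total length change would be Σ αᵢΔT Lᵢ = 16.2×10⁻⁶×142×450 + 16.1×10⁻⁶×142×190 + 19×10⁻⁶×142×625 = 3.156 mm.
The walls prevent any net length change, so an axial force P (same in every segment) develops. Compatibility: P · Σ Lᵢ/(AᵢEᵢ) = δ_free.
Σ Lᵢ/(AᵢEᵢ) = 450/(1500×199×10³) + 190/(1575×121×10³) + 625/(375×104×10³) = 1.853×10⁻⁵ mm/N.
P = 3.156 / 1.853×10⁻⁵ = 170300 N = 170.3 kN, compressive.
σ_{copper} = P / A = 170300 / 1575 = 108.1 MPa.

σ ≈ 108 MPa (compressive)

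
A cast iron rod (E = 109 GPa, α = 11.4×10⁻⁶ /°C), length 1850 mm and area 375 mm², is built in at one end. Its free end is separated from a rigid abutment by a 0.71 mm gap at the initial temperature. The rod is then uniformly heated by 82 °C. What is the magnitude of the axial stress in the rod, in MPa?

Free thermal elongation = αΔT L = 11.4×10⁻⁶ × 82 × 1850 = 1.729 mm.
After closing the 0.71 mm clearance, 1.729 − 0.71 = 1.019 mm of expansion remains to be suppressed by the wall.
So σ = E(δ_free − g)/L = 109×10³ × 1.019/1850 = 60.06 MPa.

σ ≈ 60.1 MPa (compressive)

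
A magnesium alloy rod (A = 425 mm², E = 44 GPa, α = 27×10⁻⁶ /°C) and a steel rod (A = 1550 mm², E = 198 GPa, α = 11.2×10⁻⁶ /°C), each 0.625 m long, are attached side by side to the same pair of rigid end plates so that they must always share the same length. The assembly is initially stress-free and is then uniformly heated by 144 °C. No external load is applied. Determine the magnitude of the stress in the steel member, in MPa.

Both members must finish at the same length. With the larger α, the magnesium alloy tends to over-expand; the plates restrain it, putting the magnesium alloy in compression and the steel in tension. With no external load the two internal forces are equal and opposite, magnitude P.
Compatibility of the two members (thermal + elastic change equal): (α₁ − α₂)ΔT = P·[1/(A₁E₁) + 1/(A₂E₂)].
|α₁ − α₂|·ΔT = 15.8×10⁻⁶ × 144 = 0.002275.
1/(A₁E₁) + 1/(A₂E₂) = 1/(425×44×10³) + 1/(1550×198×10³) = 5.673×10⁻⁸ N⁻¹.
So P = 0.002275 / 5.673×10⁻⁸ = 40.1 kN.
σ_{steel} = P/A₂ = 40100/1550 = 25.87 MPa, tensile.

σ ≈ 25.9 MPa (tensile)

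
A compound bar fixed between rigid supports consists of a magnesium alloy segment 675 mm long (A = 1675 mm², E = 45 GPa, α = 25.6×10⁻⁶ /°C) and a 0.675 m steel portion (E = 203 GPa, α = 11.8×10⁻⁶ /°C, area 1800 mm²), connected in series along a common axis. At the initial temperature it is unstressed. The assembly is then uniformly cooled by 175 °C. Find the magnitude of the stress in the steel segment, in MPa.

With the walls removed the bar would change length by δ_free = Σ αᵢΔT Lᵢ = 25.6×10⁻⁶×175×675 + 11.8×10⁻⁶×175×675 = 4.418 mm.
Since the ends are fixed, an axial force P builds up, equal in every segment, with P · Σ Lᵢ/(AᵢEᵢ) = δ_free.
The series flexibility is Σ Lᵢ/(AᵢEᵢ) = 675/(1675×45×10³) + 675/(1800×203×10³) = 1.08×10⁻⁵ mm/N.
Hence P = δ_free / Σ(L/AE) = 4.418/1.08×10⁻⁵ = 409 kN (tensile).
σ_{steel} = P / A = 409000 / 1800 = 227.2 MPa.

σ ≈ 227 MPa (tensile)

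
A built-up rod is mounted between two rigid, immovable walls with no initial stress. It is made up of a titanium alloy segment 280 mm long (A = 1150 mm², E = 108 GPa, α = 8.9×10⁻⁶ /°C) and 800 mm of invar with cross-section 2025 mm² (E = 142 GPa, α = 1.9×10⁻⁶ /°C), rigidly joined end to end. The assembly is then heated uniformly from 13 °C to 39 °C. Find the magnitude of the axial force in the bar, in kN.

P ≈ 20.7 kN (compressive)

If the supports were absent, the total length change would be Σ αᵢΔT Lᵢ = 8.9×10⁻⁶×26×280 + 1.9×10⁻⁶×26×800 = 0.1043 mm.
Since the ends are fixed, an axial force P builds up, equal in every segment, with P · Σ Lᵢ/(AᵢEᵢ) = δ_free.
Σ Lᵢ/(AᵢEᵢ) = 280/(1150×108×10³) + 800/(2025×142×10³) = 5.037×10⁻⁶ mm/N.
Hence P = δ_free / Σ(L/AE) = 0.1043/5.037×10⁻⁶ = 20.71 kN (compressive).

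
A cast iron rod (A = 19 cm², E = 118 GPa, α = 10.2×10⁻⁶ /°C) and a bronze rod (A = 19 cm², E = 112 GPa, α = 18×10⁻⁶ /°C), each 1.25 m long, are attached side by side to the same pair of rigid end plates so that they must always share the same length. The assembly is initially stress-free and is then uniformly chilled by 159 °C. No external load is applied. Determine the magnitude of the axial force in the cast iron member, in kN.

P ≈ 135 kN (compressive in the cast iron)

Both members must finish at the same length. With the larger α, the bronze tends to over-contract; the plates restrain it, putting the bronze in tension and the cast iron in compression. With no external load the two internal forces are equal and opposite, magnitude P.
Compatibility of the two members (thermal + elastic change equal): (α₁ − α₂)ΔT = P·[1/(A₁E₁) + 1/(A₂E₂)].
|α₁ − α₂|·ΔT = 7.8×10⁻⁶ × 159 = 0.00124.
1/(A₁E₁) + 1/(A₂E₂) = 1/(1900×118×10³) + 1/(1900×112×10³) = 9.16×10⁻⁹ N⁻¹.
P = 0.00124 / 9.16×10⁻⁹ = 135400 N = 135.4 kN.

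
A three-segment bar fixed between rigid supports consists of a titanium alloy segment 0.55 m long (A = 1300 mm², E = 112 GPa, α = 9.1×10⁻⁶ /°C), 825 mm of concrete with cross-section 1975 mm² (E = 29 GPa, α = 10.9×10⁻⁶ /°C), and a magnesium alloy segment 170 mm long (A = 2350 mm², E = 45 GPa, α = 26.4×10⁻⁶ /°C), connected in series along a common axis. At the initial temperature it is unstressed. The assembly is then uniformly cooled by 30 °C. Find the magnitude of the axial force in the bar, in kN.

Free thermal contraction of the whole bar: Σ αᵢΔT Lᵢ = 9.1×10⁻⁶×30×550 + 10.9×10⁻⁶×30×825 + 26.4×10⁻⁶×30×170 = 0.5546 mm.
Since the ends are fixed, an axial force P builds up, equal in every segment, with P · Σ Lᵢ/(AᵢEᵢ) = δ_free.
The series flexibility is Σ Lᵢ/(AᵢEᵢ) = 550/(1300×112×10³) + 825/(1975×29×10³) + 170/(2350×45×10³) = 1.979×10⁻⁵ mm/N.
P = 0.5546 / 1.979×10⁻⁵ = 28020 N = 28.02 kN, tensile.

P ≈ 28 kN (tensile)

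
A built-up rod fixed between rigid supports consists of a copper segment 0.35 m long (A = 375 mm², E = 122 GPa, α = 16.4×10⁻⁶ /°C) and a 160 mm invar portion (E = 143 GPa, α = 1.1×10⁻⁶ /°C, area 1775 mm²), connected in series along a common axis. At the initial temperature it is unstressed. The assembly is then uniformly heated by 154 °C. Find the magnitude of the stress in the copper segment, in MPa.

With the walls removed the bar would change length by δ_free = Σ αᵢΔT Lᵢ = 16.4×10⁻⁶×154×350 + 1.1×10⁻⁶×154×160 = 0.9111 mm.
The rigid supports impose zero overall length change; the single axial force P common to all segments must satisfy P Σ Lᵢ/(AᵢEᵢ) = δ_free.
Σ Lᵢ/(AᵢEᵢ) = 350/(375×122×10³) + 160/(1775×143×10³) = 8.281×10⁻⁶ mm/N.
Hence P = δ_free / Σ(L/AE) = 0.9111/8.281×10⁻⁶ = 110 kN (compressive).
σ_{copper} = P / A = 110000 / 375 = 293.4 MPa.

σ ≈ 293 MPa (compressive)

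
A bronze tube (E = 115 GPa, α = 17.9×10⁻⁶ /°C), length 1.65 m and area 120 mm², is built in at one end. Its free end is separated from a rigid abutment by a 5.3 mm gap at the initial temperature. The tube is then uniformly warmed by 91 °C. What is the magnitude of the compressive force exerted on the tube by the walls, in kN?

P ≈ 0 kN

Free thermal elongation = αΔT L = 17.9×10⁻⁶ × 91 × 1650 = 2.688 mm.
This is smaller than the 5.3 mm clearance, so the tube expands freely without reaching the stop — the stress is zero.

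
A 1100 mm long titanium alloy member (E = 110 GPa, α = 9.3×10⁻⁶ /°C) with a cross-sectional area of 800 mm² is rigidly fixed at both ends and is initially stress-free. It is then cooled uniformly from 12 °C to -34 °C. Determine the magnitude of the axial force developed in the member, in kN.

The ends cannot move, so σ = EαΔT = 110×10³ × 9.3×10⁻⁶ × 46 = 47.06 MPa.
P = AEαΔT = 800 × 110×10³ × 9.3×10⁻⁶ × 46 = 37.65 kN (tensile).

P ≈ 37.6 kN (tensile)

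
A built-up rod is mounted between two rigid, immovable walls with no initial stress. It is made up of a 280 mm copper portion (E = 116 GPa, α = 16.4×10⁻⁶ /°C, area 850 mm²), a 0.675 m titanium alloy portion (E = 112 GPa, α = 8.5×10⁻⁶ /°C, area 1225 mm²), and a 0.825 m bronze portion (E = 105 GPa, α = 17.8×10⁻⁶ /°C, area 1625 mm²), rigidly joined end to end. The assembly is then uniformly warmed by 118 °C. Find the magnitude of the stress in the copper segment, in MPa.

With the walls removed the bar would change length by δ_free = Σ αᵢΔT Lᵢ = 16.4×10⁻⁶×118×280 + 8.5×10⁻⁶×118×675 + 17.8×10⁻⁶×118×825 = 2.952 mm.
Since the ends are fixed, an axial force P builds up, equal in every segment, with P · Σ Lᵢ/(AᵢEᵢ) = δ_free.
The series flexibility is Σ Lᵢ/(AᵢEᵢ) = 280/(850×116×10³) + 675/(1225×112×10³) + 825/(1625×105×10³) = 1.259×10⁻⁵ mm/N.
Hence P = δ_free / Σ(L/AE) = 2.952/1.259×10⁻⁵ = 234.4 kN (compressive).
σ_{copper} = P / A = 234400 / 850 = 275.7 MPa.

σ ≈ 276 MPa (compressive)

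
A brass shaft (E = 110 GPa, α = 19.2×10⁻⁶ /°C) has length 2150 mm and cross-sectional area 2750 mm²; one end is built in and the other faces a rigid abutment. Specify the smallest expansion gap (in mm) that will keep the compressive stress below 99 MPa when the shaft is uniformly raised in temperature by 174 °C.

g ≈ 5.25 mm

Free expansion if unrestrained: δ_free = αΔT L = 19.2×10⁻⁶ × 174 × 2150 = 7.183 mm.
A stress of 99 MPa corresponds to the wall pushing the shaft back by σL/E = 99×2150/(110×10³) = 1.935 mm.
So the gap has to take up the difference, g_min = δ_free − σL/E = 7.183 − 1.935 = 5.248 mm.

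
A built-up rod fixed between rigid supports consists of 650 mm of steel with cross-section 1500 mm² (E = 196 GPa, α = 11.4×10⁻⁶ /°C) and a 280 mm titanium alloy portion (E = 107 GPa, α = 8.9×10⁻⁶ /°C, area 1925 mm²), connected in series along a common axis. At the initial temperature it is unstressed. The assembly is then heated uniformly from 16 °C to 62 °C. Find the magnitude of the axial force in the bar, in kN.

If the supports were absent, the total length change would be Σ αᵢΔT Lᵢ = 11.4×10⁻⁶×46×650 + 8.9×10⁻⁶×46×280 = 0.4555 mm.
Since the ends are fixed, an axial force P builds up, equal in every segment, with P · Σ Lᵢ/(AᵢEᵢ) = δ_free.
Σ Lᵢ/(AᵢEᵢ) = 650/(1500×196×10³) + 280/(1925×107×10³) = 3.57×10⁻⁶ mm/N.
So P = 0.4555 / 3.57×10⁻⁶ = 127.6 kN, compressive.

P ≈ 128 kN (compressive)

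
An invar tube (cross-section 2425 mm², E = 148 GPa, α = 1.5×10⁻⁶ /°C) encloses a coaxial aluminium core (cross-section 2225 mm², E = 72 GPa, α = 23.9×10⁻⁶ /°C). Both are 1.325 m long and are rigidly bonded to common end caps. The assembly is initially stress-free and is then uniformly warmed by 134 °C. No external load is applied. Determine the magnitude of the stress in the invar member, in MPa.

σ ≈ 137 MPa (tensile)

Both members must finish at the same length. With the larger α, the aluminium tends to over-expand; the plates restrain it, putting the aluminium in compression and the invar in tension. With no external load the two internal forces are equal and opposite, magnitude P.
Setting the final lengths equal and cancelling L: (α₁ − α₂)ΔT = P/(A₁E₁) + P/(A₂E₂).
|α₁ − α₂|·ΔT = 22.4×10⁻⁶ × 134 = 0.003002.
1/(A₁E₁) + 1/(A₂E₂) = 1/(2425×148×10³) + 1/(2225×72×10³) = 9.028×10⁻⁹ N⁻¹.
P = 0.003002 / 9.028×10⁻⁹ = 332500 N = 332.5 kN.
σ_{invar} = P/A₁ = 332500/2425 = 137.1 MPa, tensile.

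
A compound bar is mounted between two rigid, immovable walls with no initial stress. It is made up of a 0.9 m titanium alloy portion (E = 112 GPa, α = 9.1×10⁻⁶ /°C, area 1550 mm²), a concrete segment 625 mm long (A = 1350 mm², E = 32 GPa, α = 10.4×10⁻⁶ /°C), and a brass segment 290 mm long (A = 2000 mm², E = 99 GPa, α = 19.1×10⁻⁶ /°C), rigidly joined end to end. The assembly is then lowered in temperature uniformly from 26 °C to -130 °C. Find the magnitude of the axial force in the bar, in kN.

P ≈ 149 kN (tensile)

If the supports were absent, the total length change would be Σ αᵢΔT Lᵢ = 9.1×10⁻⁶×156×900 + 10.4×10⁻⁶×156×625 + 19.1×10⁻⁶×156×290 = 3.156 mm.
Since the ends are fixed, an axial force P builds up, equal in every segment, with P · Σ Lᵢ/(AᵢEᵢ) = δ_free.
The series flexibility is Σ Lᵢ/(AᵢEᵢ) = 900/(1550×112×10³) + 625/(1350×32×10³) + 290/(2000×99×10³) = 2.112×10⁻⁵ mm/N.
So P = 3.156 / 2.112×10⁻⁵ = 149.4 kN, tensile.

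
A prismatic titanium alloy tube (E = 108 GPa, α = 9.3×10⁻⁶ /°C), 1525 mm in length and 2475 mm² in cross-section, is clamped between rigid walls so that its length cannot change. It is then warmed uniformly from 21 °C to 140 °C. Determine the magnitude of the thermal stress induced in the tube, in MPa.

The supports are rigid, so the total axial strain is zero. The restrained thermal strain is ε = αΔT = 9.3×10⁻⁶ × 119 = 1106.7×10⁻⁶.
σ = EαΔT = 108×10³ × 9.3×10⁻⁶ × 119 = 119.5 MPa (compressive; the tube is trying to expand).

σ ≈ 120 MPa (compressive)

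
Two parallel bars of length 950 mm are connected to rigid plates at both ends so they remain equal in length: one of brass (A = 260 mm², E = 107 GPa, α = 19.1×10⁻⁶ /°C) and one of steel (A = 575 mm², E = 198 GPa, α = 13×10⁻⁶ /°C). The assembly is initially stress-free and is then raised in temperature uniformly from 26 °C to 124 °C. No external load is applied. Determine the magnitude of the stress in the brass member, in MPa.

σ ≈ 51.4 MPa (compressive)

Both members must finish at the same length. With the larger α, the brass tends to over-expand; the plates restrain it, putting the brass in compression and the steel in tension. With no external load the two internal forces are equal and opposite, magnitude P.
Compatibility of the two members (thermal + elastic change equal): (α₁ − α₂)ΔT = P·[1/(A₁E₁) + 1/(A₂E₂)].
|α₁ − α₂|·ΔT = 6.1×10⁻⁶ × 98 = 0.0005978.
1/(A₁E₁) + 1/(A₂E₂) = 1/(260×107×10³) + 1/(575×198×10³) = 4.473×10⁻⁸ N⁻¹.
So P = 0.0005978 / 4.473×10⁻⁸ = 13.36 kN.
σ_{brass} = P/A₁ = 13360/260 = 51.4 MPa, compressive.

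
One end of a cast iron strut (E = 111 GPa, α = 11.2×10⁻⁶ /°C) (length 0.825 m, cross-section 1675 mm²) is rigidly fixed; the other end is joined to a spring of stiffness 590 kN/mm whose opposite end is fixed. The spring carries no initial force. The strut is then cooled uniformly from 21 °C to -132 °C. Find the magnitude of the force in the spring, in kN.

P ≈ 231 kN

The unrestrained thermal change is αΔT L = 11.2×10⁻⁶ × 153 × 825 = 1.414 mm.
Let P be the tensile force in the spring. The strut extends elastically by PL/(AE) and the spring stretches by P/k; together these equal δ_free.
P [ L/(AE) + 1/k ] = δ_free → P [ 825/(1675×111×10³) + 1/(590×10³) ] = 1.414.
P = 1.414 / 6.132×10⁻⁶ = 230500 N.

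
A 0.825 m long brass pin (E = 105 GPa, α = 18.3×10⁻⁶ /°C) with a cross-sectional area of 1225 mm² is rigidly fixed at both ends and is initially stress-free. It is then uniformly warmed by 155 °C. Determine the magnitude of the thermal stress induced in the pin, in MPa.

Because both ends are immovable the net strain is zero, and the suppressed thermal strain is αΔT = 18.3×10⁻⁶ × 155 = 2836.5×10⁻⁶.
Hence σ = E·αΔT = 105×10³ × 2836.5×10⁻⁶ = 297.8 MPa, compressive.

σ ≈ 298 MPa (compressive)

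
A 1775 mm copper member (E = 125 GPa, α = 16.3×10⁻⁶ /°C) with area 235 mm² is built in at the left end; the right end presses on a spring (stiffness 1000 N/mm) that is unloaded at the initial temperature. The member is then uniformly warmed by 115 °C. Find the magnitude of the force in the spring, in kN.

The unrestrained thermal change is αΔT L = 16.3×10⁻⁶ × 115 × 1775 = 3.327 mm.
Let P be the compressive force at the spring. The member shortens elastically by PL/(AE) and the spring compresses by P/k; together these equal δ_free.
So P = δ_free / [L/(AE) + 1/k] = 3.327 / [ 1775/(235×125×10³) + 1/(1000) ].
P = 3.327 / 0.00106 = 3138 N.

P ≈ 3.14 kN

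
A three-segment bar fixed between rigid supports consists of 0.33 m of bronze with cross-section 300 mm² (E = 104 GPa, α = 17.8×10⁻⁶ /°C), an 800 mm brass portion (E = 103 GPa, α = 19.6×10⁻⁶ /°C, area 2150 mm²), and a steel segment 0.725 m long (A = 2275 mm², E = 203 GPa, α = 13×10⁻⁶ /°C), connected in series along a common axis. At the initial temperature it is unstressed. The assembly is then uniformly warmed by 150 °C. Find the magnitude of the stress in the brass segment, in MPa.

σ ≈ 137 MPa (compressive)

If the supports were absent, the total length change would be Σ αᵢΔT Lᵢ = 17.8×10⁻⁶×150×330 + 19.6×10⁻⁶×150×800 + 13×10⁻⁶×150×725 = 4.647 mm.
Since the ends are fixed, an axial force P builds up, equal in every segment, with P · Σ Lᵢ/(AᵢEᵢ) = δ_free.
The series flexibility is Σ Lᵢ/(AᵢEᵢ) = 330/(300×104×10³) + 800/(2150×103×10³) + 725/(2275×203×10³) = 1.576×10⁻⁵ mm/N.
P = 4.647 / 1.576×10⁻⁵ = 294900 N = 294.9 kN, compressive.
σ_{brass} = P / A = 294900 / 2150 = 137.1 MPa.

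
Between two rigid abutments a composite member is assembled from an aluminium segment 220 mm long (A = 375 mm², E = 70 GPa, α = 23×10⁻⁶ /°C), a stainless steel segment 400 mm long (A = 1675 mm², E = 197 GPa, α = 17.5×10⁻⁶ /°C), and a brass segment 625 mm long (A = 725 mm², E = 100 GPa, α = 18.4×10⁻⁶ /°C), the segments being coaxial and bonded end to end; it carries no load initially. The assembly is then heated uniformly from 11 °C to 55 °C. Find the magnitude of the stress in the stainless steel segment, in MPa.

If the supports were absent, the total length change would be Σ αᵢΔT Lᵢ = 23×10⁻⁶×44×220 + 17.5×10⁻⁶×44×400 + 18.4×10⁻⁶×44×625 = 1.037 mm.
The rigid supports impose zero overall length change; the single axial force P common to all segments must satisfy P Σ Lᵢ/(AᵢEᵢ) = δ_free.
Σ Lᵢ/(AᵢEᵢ) = 220/(375×70×10³) + 400/(1675×197×10³) + 625/(725×100×10³) = 1.821×10⁻⁵ mm/N.
P = 1.037 / 1.821×10⁻⁵ = 56910 N = 56.91 kN, compressive.
σ_{stainless steel} = P / A = 56910 / 1675 = 33.98 MPa.

σ ≈ 34 MPa (compressive)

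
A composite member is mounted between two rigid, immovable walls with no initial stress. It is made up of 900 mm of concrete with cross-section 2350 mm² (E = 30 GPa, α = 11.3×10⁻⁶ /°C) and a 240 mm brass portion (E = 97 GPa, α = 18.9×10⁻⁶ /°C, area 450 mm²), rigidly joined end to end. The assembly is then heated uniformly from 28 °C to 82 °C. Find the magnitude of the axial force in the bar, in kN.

With the walls removed the bar would change length by δ_free = Σ αᵢΔT Lᵢ = 11.3×10⁻⁶×54×900 + 18.9×10⁻⁶×54×240 = 0.7941 mm.
The rigid supports impose zero overall length change; the single axial force P common to all segments must satisfy P Σ Lᵢ/(AᵢEᵢ) = δ_free.
The series flexibility is Σ Lᵢ/(AᵢEᵢ) = 900/(2350×30×10³) + 240/(450×97×10³) = 1.826×10⁻⁵ mm/N.
Hence P = δ_free / Σ(L/AE) = 0.7941/1.826×10⁻⁵ = 43.48 kN (compressive).

P ≈ 43.5 kN (compressive)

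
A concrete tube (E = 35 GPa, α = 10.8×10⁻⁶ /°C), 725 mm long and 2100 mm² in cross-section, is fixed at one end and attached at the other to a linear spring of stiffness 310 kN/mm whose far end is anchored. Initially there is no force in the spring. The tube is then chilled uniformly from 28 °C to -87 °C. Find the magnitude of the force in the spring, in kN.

P ≈ 68.8 kN

The unrestrained thermal change is αΔT L = 10.8×10⁻⁶ × 115 × 725 = 0.9005 mm.
With a force P in the spring, the elastic change of the tube is PL/(AE) and that of the spring is P/k; compatibility requires their sum to equal δ_free.
P [ L/(AE) + 1/k ] = δ_free → P [ 725/(2100×35×10³) + 1/(310×10³) ] = 0.9005.
P = 0.9005 / 1.309×10⁻⁵ = 68790 N.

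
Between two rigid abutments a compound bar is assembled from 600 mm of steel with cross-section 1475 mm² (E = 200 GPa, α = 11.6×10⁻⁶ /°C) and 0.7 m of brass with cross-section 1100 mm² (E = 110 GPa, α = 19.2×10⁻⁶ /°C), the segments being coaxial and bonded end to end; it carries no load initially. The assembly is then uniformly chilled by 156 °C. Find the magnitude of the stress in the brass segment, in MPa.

If the supports were absent, the total length change would be Σ αᵢΔT Lᵢ = 11.6×10⁻⁶×156×600 + 19.2×10⁻⁶×156×700 = 3.182 mm.
Since the ends are fixed, an axial force P builds up, equal in every segment, with P · Σ Lᵢ/(AᵢEᵢ) = δ_free.
Σ Lᵢ/(AᵢEᵢ) = 600/(1475×200×10³) + 700/(1100×110×10³) = 7.819×10⁻⁶ mm/N.
Hence P = δ_free / Σ(L/AE) = 3.182/7.819×10⁻⁶ = 407 kN (tensile).
σ_{brass} = P / A = 407000 / 1100 = 370 MPa.

σ ≈ 370 MPa (tensile)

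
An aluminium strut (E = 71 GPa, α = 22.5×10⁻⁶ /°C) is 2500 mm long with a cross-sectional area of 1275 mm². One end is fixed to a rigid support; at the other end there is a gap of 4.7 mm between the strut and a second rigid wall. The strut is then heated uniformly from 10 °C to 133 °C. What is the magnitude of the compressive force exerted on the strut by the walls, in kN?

Free thermal elongation = αΔT L = 22.5×10⁻⁶ × 123 × 2500 = 6.919 mm.
This exceeds the 4.7 mm gap, so the wall pushes back. The portion of expansion that must be recovered elastically is δ_free − gap = 6.919 − 4.7 = 2.219 mm.
Compatibility: PL/(AE) = 2.219 mm, so σ = P/A = E × (2.219/2500) = 63.01 MPa.
P = σA = 63.01 × 1275 = 80.34 kN.

P ≈ 80.3 kN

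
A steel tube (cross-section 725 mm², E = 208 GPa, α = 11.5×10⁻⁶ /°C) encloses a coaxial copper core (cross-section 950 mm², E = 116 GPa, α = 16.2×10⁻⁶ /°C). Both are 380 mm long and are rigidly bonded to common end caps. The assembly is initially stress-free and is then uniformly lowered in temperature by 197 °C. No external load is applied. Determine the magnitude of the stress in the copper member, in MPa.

σ ≈ 62.1 MPa (tensile)

The copper has the larger α, so on cooling it would change length more than the steel if both were free. The rigid plates force a common final length, so the copper is put into tension and the steel into compression, with equal and opposite forces P (no external load).
Equating the net (thermal + elastic) strains gives |α₁ − α₂|·ΔT = P·[1/(A₁E₁) + 1/(A₂E₂)].
|α₁ − α₂|·ΔT = 4.7×10⁻⁶ × 197 = 0.0009259.
1/(A₁E₁) + 1/(A₂E₂) = 1/(725×208×10³) + 1/(950×116×10³) = 1.571×10⁻⁸ N⁻¹.
So P = 0.0009259 / 1.571×10⁻⁸ = 58.95 kN.
σ_{copper} = P/A₂ = 58950/950 = 62.06 MPa, tensile.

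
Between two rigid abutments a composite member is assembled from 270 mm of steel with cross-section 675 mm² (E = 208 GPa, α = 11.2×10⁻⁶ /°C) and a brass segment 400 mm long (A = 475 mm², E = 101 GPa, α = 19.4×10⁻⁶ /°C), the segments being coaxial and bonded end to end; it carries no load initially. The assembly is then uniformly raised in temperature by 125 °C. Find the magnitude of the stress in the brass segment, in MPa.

σ ≈ 277 MPa (compressive)

With the walls removed the bar would change length by δ_free = Σ αᵢΔT Lᵢ = 11.2×10⁻⁶×125×270 + 19.4×10⁻⁶×125×400 = 1.348 mm.
Since the ends are fixed, an axial force P builds up, equal in every segment, with P · Σ Lᵢ/(AᵢEᵢ) = δ_free.
Σ Lᵢ/(AᵢEᵢ) = 270/(675×208×10³) + 400/(475×101×10³) = 1.026×10⁻⁵ mm/N.
Hence P = δ_free / Σ(L/AE) = 1.348/1.026×10⁻⁵ = 131.4 kN (compressive).
σ_{brass} = P / A = 131400 / 475 = 276.6 MPa.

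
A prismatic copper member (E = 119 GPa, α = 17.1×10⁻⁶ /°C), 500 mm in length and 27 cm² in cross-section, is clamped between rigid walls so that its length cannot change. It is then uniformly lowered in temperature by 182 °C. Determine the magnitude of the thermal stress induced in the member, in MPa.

With length fixed, the mechanical strain must cancel the thermal strain αΔT = 17.1×10⁻⁶ × 182 = 3112.2×10⁻⁶.
σ = EαΔT = 119×10³ × 17.1×10⁻⁶ × 182 = 370.4 MPa (tensile; the member is trying to contract).

σ ≈ 370 MPa (tensile)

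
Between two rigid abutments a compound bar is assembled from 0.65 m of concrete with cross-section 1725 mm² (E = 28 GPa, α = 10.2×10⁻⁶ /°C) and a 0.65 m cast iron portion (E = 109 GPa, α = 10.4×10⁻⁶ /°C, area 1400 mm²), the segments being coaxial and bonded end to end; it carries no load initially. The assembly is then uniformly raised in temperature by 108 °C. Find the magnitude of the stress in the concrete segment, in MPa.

Free thermal expansion of the whole bar: Σ αᵢΔT Lᵢ = 10.2×10⁻⁶×108×650 + 10.4×10⁻⁶×108×650 = 1.446 mm.
Since the ends are fixed, an axial force P builds up, equal in every segment, with P · Σ Lᵢ/(AᵢEᵢ) = δ_free.
The series flexibility is Σ Lᵢ/(AᵢEᵢ) = 650/(1725×28×10³) + 650/(1400×109×10³) = 1.772×10⁻⁵ mm/N.
P = 1.446 / 1.772×10⁻⁵ = 81620 N = 81.62 kN, compressive.
σ_{concrete} = P / A = 81620 / 1725 = 47.32 MPa.

σ ≈ 47.3 MPa (compressive)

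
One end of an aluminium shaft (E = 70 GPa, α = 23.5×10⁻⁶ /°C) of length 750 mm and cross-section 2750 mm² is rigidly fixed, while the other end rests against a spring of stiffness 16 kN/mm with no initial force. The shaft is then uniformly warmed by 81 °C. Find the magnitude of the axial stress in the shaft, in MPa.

σ ≈ 7.82 MPa (compressive)

Free thermal expansion: δ_free = αΔT L = 23.5×10⁻⁶ × 81 × 750 = 1.428 mm.
With a force P in the spring, the elastic change of the shaft is PL/(AE) and that of the spring is P/k; compatibility requires their sum to equal δ_free.
So P = δ_free / [L/(AE) + 1/k] = 1.428 / [ 750/(2750×70×10³) + 1/(16×10³) ].
P = 1.428 / 6.64×10⁻⁵ = 21500 N.
σ = P/A = 21500/2750 = 7.819 MPa.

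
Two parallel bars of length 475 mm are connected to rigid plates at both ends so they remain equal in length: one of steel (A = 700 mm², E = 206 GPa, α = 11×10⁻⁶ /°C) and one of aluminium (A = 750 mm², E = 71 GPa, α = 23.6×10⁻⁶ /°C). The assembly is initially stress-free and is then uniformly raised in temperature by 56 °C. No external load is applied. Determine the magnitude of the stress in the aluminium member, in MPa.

σ ≈ 36.6 MPa (compressive)

The aluminium has the larger α, so on heating it would change length more than the steel if both were free. The rigid plates force a common final length, so the aluminium is put into compression and the steel into tension, with equal and opposite forces P (no external load).
Setting the final lengths equal and cancelling L: (α₁ − α₂)ΔT = P/(A₁E₁) + P/(A₂E₂).
|α₁ − α₂|·ΔT = 12.6×10⁻⁶ × 56 = 0.0007056.
1/(A₁E₁) + 1/(A₂E₂) = 1/(700×206×10³) + 1/(750×71×10³) = 2.571×10⁻⁸ N⁻¹.
P = 0.0007056 / 2.571×10⁻⁸ = 27440 N = 27.44 kN.
σ_{aluminium} = P/A₂ = 27440/750 = 36.59 MPa, compressive.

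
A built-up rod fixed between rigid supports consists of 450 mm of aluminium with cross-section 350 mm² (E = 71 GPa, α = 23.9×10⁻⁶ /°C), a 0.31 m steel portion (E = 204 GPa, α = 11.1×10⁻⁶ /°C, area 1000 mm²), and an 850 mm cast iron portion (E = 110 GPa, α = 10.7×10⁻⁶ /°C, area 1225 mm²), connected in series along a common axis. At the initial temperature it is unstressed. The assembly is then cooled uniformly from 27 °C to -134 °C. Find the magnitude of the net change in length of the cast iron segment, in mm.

|ΔL| ≈ 0.552 mm

Free thermal contraction of the whole bar: Σ αᵢΔT Lᵢ = 23.9×10⁻⁶×161×450 + 11.1×10⁻⁶×161×310 + 10.7×10⁻⁶×161×850 = 3.75 mm.
The rigid supports impose zero overall length change; the single axial force P common to all segments must satisfy P Σ Lᵢ/(AᵢEᵢ) = δ_free.
Σ Lᵢ/(AᵢEᵢ) = 450/(350×71×10³) + 310/(1000×204×10³) + 850/(1225×110×10³) = 2.594×10⁻⁵ mm/N.
Hence P = δ_free / Σ(L/AE) = 3.75/2.594×10⁻⁵ = 144.6 kN (tensile).
For the cast iron segment, free thermal change = 10.7×10⁻⁶×161×850 = 1.464 mm and elastic change from P = 144600×850/(1225×110×10³) = 0.912 mm; these oppose, so the net change is 0.552 mm (segment shortens).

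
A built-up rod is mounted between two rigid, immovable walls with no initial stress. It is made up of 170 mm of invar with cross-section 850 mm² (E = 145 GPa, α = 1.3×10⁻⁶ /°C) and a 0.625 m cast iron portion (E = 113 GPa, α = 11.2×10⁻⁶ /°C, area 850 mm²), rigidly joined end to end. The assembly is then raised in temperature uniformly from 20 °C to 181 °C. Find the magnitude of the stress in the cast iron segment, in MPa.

σ ≈ 173 MPa (compressive)

If the supports were absent, the total length change would be Σ αᵢΔT Lᵢ = 1.3×10⁻⁶×161×170 + 11.2×10⁻⁶×161×625 = 1.163 mm.
The rigid supports impose zero overall length change; the single axial force P common to all segments must satisfy P Σ Lᵢ/(AᵢEᵢ) = δ_free.
Σ Lᵢ/(AᵢEᵢ) = 170/(850×145×10³) + 625/(850×113×10³) = 7.886×10⁻⁶ mm/N.
Hence P = δ_free / Σ(L/AE) = 1.163/7.886×10⁻⁶ = 147.4 kN (compressive).
σ_{cast iron} = P / A = 147400 / 850 = 173.4 MPa.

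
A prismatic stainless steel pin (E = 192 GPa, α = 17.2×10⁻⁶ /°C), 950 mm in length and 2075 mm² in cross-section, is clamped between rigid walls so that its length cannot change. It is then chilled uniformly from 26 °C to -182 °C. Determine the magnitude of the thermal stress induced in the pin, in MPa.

σ ≈ 687 MPa (tensile)

With length fixed, the mechanical strain must cancel the thermal strain αΔT = 17.2×10⁻⁶ × 208 = 3577.6×10⁻⁶.
The stress required to suppress this strain is σ = Eε = 192×10³ × 3577.6×10⁻⁶ = 686.9 MPa, tensile since the pin is trying to contract.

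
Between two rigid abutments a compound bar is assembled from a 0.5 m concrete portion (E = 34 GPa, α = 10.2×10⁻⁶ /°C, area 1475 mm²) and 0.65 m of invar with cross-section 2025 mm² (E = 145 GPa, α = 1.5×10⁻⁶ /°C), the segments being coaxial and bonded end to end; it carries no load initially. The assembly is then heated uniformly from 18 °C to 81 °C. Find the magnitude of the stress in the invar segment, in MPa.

σ ≈ 15.5 MPa (compressive)

Free thermal expansion of the whole bar: Σ αᵢΔT Lᵢ = 10.2×10⁻⁶×63×500 + 1.5×10⁻⁶×63×650 = 0.3827 mm.
The walls prevent any net length change, so an axial force P (same in every segment) develops. Compatibility: P · Σ Lᵢ/(AᵢEᵢ) = δ_free.
The series flexibility is Σ Lᵢ/(AᵢEᵢ) = 500/(1475×34×10³) + 650/(2025×145×10³) = 1.218×10⁻⁵ mm/N.
P = 0.3827 / 1.218×10⁻⁵ = 31410 N = 31.41 kN, compressive.
σ_{invar} = P / A = 31410 / 2025 = 15.51 MPa.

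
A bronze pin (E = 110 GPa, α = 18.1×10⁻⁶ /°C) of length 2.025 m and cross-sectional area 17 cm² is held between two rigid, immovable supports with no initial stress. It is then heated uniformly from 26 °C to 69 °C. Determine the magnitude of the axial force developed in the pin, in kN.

P ≈ 146 kN (compressive)

The ends cannot move, so σ = EαΔT = 110×10³ × 18.1×10⁻⁶ × 43 = 85.61 MPa.
Axial force P = σA = 85.61 × 1700 = 145500 N = 145.5 kN, compressive.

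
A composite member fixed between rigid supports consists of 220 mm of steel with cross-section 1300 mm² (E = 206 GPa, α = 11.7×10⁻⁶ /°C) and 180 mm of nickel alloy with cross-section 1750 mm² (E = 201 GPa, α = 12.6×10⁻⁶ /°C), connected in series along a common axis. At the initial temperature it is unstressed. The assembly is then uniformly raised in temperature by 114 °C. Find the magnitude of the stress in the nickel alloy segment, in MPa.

σ ≈ 237 MPa (compressive)

Free thermal expansion of the whole bar: Σ αᵢΔT Lᵢ = 11.7×10⁻⁶×114×220 + 12.6×10⁻⁶×114×180 = 0.552 mm.
The rigid supports impose zero overall length change; the single axial force P common to all segments must satisfy P Σ Lᵢ/(AᵢEᵢ) = δ_free.
Σ Lᵢ/(AᵢEᵢ) = 220/(1300×206×10³) + 180/(1750×201×10³) = 1.333×10⁻⁶ mm/N.
P = 0.552 / 1.333×10⁻⁶ = 414000 N = 414 kN, compressive.
σ_{nickel alloy} = P / A = 414000 / 1750 = 236.6 MPa.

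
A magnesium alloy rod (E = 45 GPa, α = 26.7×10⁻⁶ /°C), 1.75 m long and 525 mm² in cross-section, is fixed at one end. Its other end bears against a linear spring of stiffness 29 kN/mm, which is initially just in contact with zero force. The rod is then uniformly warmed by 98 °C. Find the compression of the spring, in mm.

δ ≈ 1.45 mm

The unrestrained thermal change is αΔT L = 26.7×10⁻⁶ × 98 × 1750 = 4.579 mm.
With a force P in the spring, the elastic change of the rod is PL/(AE) and that of the spring is P/k; compatibility requires their sum to equal δ_free.
P [ L/(AE) + 1/k ] = δ_free → P [ 1750/(525×45×10³) + 1/(29×10³) ] = 4.579.
P = 4.579 / 0.0001086 = 42180 N.
Spring compression = P/k = 42180/(29×10³) = 1.455 mm.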